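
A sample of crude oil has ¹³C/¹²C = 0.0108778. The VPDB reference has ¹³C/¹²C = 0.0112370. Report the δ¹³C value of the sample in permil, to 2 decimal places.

-31.97 permil

δ¹³C = (R_sample / R_standard − 1) × 1000
R_sample / R_standard = 0.0108778 / 0.0112370 = 0.968034
δ¹³C = (0.968034 − 1) × 1000 = -31.966 permil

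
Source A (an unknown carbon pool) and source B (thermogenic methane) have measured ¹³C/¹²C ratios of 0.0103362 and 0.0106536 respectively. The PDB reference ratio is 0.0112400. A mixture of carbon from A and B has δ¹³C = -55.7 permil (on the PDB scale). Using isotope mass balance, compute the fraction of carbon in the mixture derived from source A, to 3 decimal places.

δ_A = (0.0103362/0.0112400 − 1)×1000 = (0.919591 − 1)×1000 = -80.409 permil
δ_B = (0.0106536/0.0112400 − 1)×1000 = (0.947829 − 1)×1000 = -52.171 permil
f_A = (δ_mix − δ_B)/(δ_A − δ_B) = (-55.7 − (-52.171))/(-80.409 − (-52.171))
f_A = -3.529 / -28.238 = 0.1250

0.125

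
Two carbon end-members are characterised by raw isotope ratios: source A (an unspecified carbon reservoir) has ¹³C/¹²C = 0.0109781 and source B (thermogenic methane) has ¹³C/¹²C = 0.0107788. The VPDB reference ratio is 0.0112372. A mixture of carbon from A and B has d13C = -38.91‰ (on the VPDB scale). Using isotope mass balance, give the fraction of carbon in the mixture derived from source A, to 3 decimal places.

0.106

δ_A = (0.0109781/0.0112372 − 1)×1000 = (0.976943 − 1)×1000 = -23.057‰
δ_B = (0.0107788/0.0112372 − 1)×1000 = (0.959207 − 1)×1000 = -40.793‰
f_A = (δ_mix − δ_B)/(δ_A − δ_B) = (-38.91 − (-40.793))/(-23.057 − (-40.793))
f_A = 1.883 / 17.736 = 0.1062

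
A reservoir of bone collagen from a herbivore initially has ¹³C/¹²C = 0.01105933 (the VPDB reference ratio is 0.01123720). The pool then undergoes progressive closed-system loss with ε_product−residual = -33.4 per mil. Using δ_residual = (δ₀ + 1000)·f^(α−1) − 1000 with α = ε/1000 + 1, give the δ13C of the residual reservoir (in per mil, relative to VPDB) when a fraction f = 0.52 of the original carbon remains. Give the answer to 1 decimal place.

5.9 per mil

δ₀ = (0.01105933/0.01123720 − 1)×1000 = (0.984171 − 1)×1000 = -15.829 per mil
α − 1 = ε/1000 = -0.0334
f^(α−1) = 0.52^(-0.0334) = 1.022081
δ_res = (-15.829 + 1000) × 1.022081 − 1000 = 1005.903 − 1000 = 5.90 per mil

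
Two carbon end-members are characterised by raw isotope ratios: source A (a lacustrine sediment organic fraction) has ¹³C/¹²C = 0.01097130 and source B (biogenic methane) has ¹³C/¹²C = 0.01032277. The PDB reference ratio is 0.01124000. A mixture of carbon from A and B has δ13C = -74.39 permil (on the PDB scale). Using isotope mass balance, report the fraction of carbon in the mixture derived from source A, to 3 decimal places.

δ_A = (0.01097130/0.01124000 − 1)×1000 = (0.976094 − 1)×1000 = -23.906 permil
δ_B = (0.01032277/0.01124000 − 1)×1000 = (0.918396 − 1)×1000 = -81.604 permil
f_A = (δ_mix − δ_B)/(δ_A − δ_B) = (-74.39 − (-81.604))/(-23.906 − (-81.604))
f_A = 7.214 / 57.698 = 0.1250

0.125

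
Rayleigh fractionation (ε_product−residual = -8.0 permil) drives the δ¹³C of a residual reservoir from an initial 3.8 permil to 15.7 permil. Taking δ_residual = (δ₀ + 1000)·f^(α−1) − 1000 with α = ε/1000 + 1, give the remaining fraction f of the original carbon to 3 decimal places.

0.229

α − 1 = ε/1000 = -0.0080
(δ_res + 1000)/(δ₀ + 1000) = (15.7 + 1000)/(3.8 + 1000) = 1015.7/1003.8 = 1.011855
f = 1.011855^(1/-0.0080) = exp(ln(1.011855)/-0.0080) = exp(0.01179/-0.0080)
f = exp(-1.4732) = 0.2292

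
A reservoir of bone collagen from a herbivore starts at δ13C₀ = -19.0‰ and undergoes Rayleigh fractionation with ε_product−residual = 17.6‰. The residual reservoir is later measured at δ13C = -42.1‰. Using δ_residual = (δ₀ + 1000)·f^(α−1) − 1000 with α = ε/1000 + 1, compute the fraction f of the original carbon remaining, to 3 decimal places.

α − 1 = ε/1000 = 0.0176
(δ_res + 1000)/(δ₀ + 1000) = (-42.1 + 1000)/(-19.0 + 1000) = 957.9/981.0 = 0.976453
f = 0.976453^(1/0.0176) = exp(ln(0.976453)/0.0176) = exp(-0.02383/0.0176)
f = exp(-1.3539) = 0.2582

0.258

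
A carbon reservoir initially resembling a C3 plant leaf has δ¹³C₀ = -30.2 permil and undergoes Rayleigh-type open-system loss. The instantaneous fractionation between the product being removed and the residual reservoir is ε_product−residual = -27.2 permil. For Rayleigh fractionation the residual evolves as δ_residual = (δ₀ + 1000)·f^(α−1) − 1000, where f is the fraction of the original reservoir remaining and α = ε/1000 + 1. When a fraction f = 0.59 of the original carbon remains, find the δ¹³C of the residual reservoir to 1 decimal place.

-16.2 permil

Rayleigh residual: δ_res = (δ₀ + 1000)·f^(α−1) − 1000
α = ε/1000 + 1 = 0.97280, so α − 1 = -0.02720
f^(α−1) = 0.59^(-0.02720) = 1.014455
δ_res = (-30.2 + 1000) × 1.014455 − 1000 = 983.819 − 1000 = -16.18 permil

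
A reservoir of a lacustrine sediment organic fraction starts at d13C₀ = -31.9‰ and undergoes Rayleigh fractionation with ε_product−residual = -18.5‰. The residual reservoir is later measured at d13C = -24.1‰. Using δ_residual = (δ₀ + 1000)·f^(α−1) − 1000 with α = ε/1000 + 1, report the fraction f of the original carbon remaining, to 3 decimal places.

α − 1 = ε/1000 = -0.0185
(δ_res + 1000)/(δ₀ + 1000) = (-24.1 + 1000)/(-31.9 + 1000) = 975.9/968.1 = 1.008057
f = 1.008057^(1/-0.0185) = exp(ln(1.008057)/-0.0185) = exp(0.00802/-0.0185)
f = exp(-0.4338) = 0.6481

0.648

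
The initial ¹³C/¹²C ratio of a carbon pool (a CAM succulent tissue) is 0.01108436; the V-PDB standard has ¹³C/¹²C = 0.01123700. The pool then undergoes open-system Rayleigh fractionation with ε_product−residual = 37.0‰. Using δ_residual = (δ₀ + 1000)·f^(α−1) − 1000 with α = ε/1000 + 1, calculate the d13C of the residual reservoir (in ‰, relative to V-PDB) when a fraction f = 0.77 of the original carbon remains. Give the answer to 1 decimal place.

δ₀ = (0.01108436/0.01123700 − 1)×1000 = (0.986416 − 1)×1000 = -13.584‰
α − 1 = ε/1000 = 0.0370
f^(α−1) = 0.77^(0.0370) = 0.990376
δ_res = (-13.584 + 1000) × 0.990376 − 1000 = 976.923 − 1000 = -23.08‰

-23.1‰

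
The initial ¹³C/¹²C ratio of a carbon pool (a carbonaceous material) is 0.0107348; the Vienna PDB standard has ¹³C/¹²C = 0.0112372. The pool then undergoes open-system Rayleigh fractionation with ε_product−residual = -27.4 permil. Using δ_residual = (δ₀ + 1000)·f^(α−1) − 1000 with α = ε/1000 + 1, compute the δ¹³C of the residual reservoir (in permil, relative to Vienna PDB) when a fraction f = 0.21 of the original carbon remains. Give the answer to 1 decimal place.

-3.0 permil

δ₀ = (0.0107348/0.0112372 − 1)×1000 = (0.955291 − 1)×1000 = -44.709 permil
α − 1 = ε/1000 = -0.0274
f^(α−1) = 0.21^(-0.0274) = 1.043689
δ_res = (-44.709 + 1000) × 1.043689 − 1000 = 997.027 − 1000 = -2.97 permil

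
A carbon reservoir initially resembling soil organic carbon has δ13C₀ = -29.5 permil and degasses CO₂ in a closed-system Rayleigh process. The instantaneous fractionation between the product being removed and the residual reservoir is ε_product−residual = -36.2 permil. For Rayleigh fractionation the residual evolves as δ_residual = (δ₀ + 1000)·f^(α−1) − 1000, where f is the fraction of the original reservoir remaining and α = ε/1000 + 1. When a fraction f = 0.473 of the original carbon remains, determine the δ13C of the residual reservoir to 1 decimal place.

Rayleigh residual: δ_res = (δ₀ + 1000)·f^(α−1) − 1000
α = ε/1000 + 1 = 0.96380, so α − 1 = -0.03620
f^(α−1) = 0.473^(-0.03620) = 1.027472
δ_res = (-29.5 + 1000) × 1.027472 − 1000 = 997.162 − 1000 = -2.84 permil

-2.8 permil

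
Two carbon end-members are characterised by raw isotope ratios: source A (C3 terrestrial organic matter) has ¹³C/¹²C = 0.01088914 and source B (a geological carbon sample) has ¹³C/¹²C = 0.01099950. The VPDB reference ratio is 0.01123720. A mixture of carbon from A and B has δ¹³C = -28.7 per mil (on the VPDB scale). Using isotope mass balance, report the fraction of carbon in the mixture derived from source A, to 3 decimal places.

0.768

δ_A = (0.01088914/0.01123720 − 1)×1000 = (0.969026 − 1)×1000 = -30.974 per mil
δ_B = (0.01099950/0.01123720 − 1)×1000 = (0.978847 − 1)×1000 = -21.153 per mil
f_A = (δ_mix − δ_B)/(δ_A − δ_B) = (-28.7 − (-21.153))/(-30.974 − (-21.153))
f_A = -7.547 / -9.821 = 0.7685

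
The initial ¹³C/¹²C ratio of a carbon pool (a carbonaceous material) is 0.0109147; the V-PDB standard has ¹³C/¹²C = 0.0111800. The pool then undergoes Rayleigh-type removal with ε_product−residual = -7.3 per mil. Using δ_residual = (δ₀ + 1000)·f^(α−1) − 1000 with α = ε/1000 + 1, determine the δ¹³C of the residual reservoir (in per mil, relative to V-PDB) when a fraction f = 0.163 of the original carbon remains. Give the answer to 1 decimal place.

δ₀ = (0.0109147/0.0111800 − 1)×1000 = (0.976270 − 1)×1000 = -23.730 per mil
α − 1 = ε/1000 = -0.0073
f^(α−1) = 0.163^(-0.0073) = 1.013330
δ_res = (-23.730 + 1000) × 1.013330 − 1000 = 989.284 − 1000 = -10.72 per mil

-10.7 per mil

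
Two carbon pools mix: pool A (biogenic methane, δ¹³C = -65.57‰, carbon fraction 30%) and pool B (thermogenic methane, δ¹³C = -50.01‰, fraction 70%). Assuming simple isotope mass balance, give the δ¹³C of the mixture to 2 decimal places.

-54.68‰

δ_mix = f_A·δ_A + f_B·δ_B
δ_mix = 0.30 × (-65.57) + 0.70 × (-50.01)
δ_mix = -19.671 + -35.007 = -54.678‰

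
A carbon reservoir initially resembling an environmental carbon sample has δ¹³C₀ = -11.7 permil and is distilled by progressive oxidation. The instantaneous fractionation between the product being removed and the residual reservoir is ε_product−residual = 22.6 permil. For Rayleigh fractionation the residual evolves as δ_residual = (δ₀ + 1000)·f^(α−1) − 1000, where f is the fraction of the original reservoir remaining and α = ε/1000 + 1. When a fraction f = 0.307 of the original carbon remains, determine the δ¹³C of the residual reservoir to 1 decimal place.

-37.7 permil

Rayleigh residual: δ_res = (δ₀ + 1000)·f^(α−1) − 1000
α = ε/1000 + 1 = 1.02260, so α − 1 = 0.02260
f^(α−1) = 0.307^(0.02260) = 0.973664
δ_res = (-11.7 + 1000) × 0.973664 − 1000 = 962.273 − 1000 = -37.73 permil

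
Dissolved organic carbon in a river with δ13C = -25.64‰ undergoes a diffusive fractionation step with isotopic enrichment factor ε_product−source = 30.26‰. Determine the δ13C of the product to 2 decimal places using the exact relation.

To first order, δ_product ≈ δ_source + ε = 4.62‰.
Exactly, δ_product = (δ_source + 1000)·(ε/1000 + 1) − 1000.
δ_product = (-25.64 + 1000) × (30.26/1000 + 1) − 1000
δ_product = 3.844‰

3.84‰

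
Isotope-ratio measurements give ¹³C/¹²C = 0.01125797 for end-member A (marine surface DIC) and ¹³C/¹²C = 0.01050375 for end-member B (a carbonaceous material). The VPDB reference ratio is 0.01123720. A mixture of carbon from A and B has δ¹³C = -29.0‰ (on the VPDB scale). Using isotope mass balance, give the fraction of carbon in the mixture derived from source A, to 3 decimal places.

δ_A = (0.01125797/0.01123720 − 1)×1000 = (1.001848 − 1)×1000 = 1.848‰
δ_B = (0.01050375/0.01123720 − 1)×1000 = (0.934730 − 1)×1000 = -65.270‰
f_A = (δ_mix − δ_B)/(δ_A − δ_B) = (-29.0 − (-65.270))/(1.848 − (-65.270))
f_A = 36.270 / 67.118 = 0.5404

0.540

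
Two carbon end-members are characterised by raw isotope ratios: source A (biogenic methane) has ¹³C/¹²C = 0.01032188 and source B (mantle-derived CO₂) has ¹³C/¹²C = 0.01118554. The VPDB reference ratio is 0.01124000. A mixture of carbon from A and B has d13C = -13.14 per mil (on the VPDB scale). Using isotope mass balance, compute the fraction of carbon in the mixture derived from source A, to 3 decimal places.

0.108

δ_A = (0.01032188/0.01124000 − 1)×1000 = (0.918317 − 1)×1000 = -81.683 per mil
δ_B = (0.01118554/0.01124000 − 1)×1000 = (0.995155 − 1)×1000 = -4.845 per mil
f_A = (δ_mix − δ_B)/(δ_A − δ_B) = (-13.14 − (-4.845))/(-81.683 − (-4.845))
f_A = -8.295 / -76.838 = 0.1080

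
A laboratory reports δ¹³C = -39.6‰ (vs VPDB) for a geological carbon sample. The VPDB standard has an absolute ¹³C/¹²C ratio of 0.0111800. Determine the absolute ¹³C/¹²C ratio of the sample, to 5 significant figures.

R_sample = R_standard × (δ¹³C/1000 + 1)
R_sample = 0.0111800 × (-39.6/1000 + 1) = 0.0111800 × 0.960400
R_sample = 0.0107373

0.010737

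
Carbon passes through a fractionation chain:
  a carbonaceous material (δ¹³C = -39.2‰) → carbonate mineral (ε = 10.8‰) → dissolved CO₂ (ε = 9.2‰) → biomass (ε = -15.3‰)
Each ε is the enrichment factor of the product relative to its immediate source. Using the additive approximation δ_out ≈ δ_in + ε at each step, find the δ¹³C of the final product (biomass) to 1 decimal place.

step 1: δ ≈ -39.2 + (10.8) = -28.4‰
step 2: δ ≈ -28.4 + (9.2) = -19.2‰
step 3: δ ≈ -19.2 + (-15.3) = -34.5‰

-34.5‰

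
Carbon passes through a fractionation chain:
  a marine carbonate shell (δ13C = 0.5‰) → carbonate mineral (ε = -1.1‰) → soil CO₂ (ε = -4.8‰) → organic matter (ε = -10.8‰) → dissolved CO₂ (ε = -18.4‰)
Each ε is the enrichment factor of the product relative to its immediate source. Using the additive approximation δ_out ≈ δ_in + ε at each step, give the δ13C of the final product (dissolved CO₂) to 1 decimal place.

step 1: δ ≈ 0.5 + (-1.1) = -0.6‰
step 2: δ ≈ -0.6 + (-4.8) = -5.4‰
step 3: δ ≈ -5.4 + (-10.8) = -16.2‰
step 4: δ ≈ -16.2 + (-18.4) = -34.6‰

-34.6‰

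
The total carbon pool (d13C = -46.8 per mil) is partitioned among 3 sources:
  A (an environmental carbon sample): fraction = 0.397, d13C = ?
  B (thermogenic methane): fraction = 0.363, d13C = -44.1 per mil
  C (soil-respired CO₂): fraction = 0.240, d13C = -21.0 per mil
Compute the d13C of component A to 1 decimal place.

Isotope mass balance: δ_bulk = Σ fᵢ·δᵢ.
-46.8 = 0.397×δ_A + 0.363×(-44.1) + 0.240×(-21.0)
0.397·δ_A = -46.8 − (-21.048) = -25.752
δ_A = -25.752 / 0.397 = -64.87 per mil

-64.9 per mil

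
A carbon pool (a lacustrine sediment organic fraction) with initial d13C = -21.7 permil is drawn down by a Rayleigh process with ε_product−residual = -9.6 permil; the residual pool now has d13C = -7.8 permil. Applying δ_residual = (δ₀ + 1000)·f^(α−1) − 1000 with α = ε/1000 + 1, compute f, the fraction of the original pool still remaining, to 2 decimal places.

0.23

α − 1 = ε/1000 = -0.0096
(δ_res + 1000)/(δ₀ + 1000) = (-7.8 + 1000)/(-21.7 + 1000) = 992.2/978.3 = 1.014208
f = 1.014208^(1/-0.0096) = exp(ln(1.014208)/-0.0096) = exp(0.01411/-0.0096)
f = exp(-1.4696) = 0.2300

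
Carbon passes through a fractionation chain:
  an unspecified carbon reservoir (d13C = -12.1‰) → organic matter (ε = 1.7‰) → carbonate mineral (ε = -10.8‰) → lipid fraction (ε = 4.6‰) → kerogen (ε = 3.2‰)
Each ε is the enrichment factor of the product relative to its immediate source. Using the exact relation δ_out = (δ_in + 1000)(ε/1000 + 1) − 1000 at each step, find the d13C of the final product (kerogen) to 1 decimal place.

step 1: δ = (-12.10 + 1000)·(1.7/1000 + 1) − 1000 = -10.42‰
step 2: δ = (-10.42 + 1000)·(-10.8/1000 + 1) − 1000 = -21.11‰
step 3: δ = (-21.11 + 1000)·(4.6/1000 + 1) − 1000 = -16.61‰
step 4: δ = (-16.61 + 1000)·(3.2/1000 + 1) − 1000 = -13.46‰

-13.5‰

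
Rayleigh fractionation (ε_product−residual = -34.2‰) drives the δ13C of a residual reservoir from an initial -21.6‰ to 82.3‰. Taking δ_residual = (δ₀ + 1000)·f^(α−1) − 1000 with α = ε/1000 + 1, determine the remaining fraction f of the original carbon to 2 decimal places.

0.05

α − 1 = ε/1000 = -0.0342
(δ_res + 1000)/(δ₀ + 1000) = (82.3 + 1000)/(-21.6 + 1000) = 1082.3/978.4 = 1.106194
f = 1.106194^(1/-0.0342) = exp(ln(1.106194)/-0.0342) = exp(0.10093/-0.0342)
f = exp(-2.9510) = 0.0523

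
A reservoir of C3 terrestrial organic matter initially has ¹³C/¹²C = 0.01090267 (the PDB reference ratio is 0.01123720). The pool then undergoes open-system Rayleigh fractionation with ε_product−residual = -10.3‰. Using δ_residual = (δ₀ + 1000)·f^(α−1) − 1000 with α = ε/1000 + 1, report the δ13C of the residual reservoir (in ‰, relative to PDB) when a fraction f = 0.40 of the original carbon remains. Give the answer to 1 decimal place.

δ₀ = (0.01090267/0.01123720 − 1)×1000 = (0.970230 − 1)×1000 = -29.770‰
α − 1 = ε/1000 = -0.0103
f^(α−1) = 0.40^(-0.0103) = 1.009482
δ_res = (-29.770 + 1000) × 1.009482 − 1000 = 979.430 − 1000 = -20.57‰

-20.6‰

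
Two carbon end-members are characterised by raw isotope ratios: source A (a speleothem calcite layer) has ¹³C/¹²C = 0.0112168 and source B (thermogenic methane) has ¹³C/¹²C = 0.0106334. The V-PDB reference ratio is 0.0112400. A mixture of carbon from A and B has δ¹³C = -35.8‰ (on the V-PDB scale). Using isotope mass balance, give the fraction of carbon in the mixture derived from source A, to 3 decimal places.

δ_A = (0.0112168/0.0112400 − 1)×1000 = (0.997936 − 1)×1000 = -2.064‰
δ_B = (0.0106334/0.0112400 − 1)×1000 = (0.946032 − 1)×1000 = -53.968‰
f_A = (δ_mix − δ_B)/(δ_A − δ_B) = (-35.8 − (-53.968))/(-2.064 − (-53.968))
f_A = 18.168 / 51.904 = 0.3500

0.350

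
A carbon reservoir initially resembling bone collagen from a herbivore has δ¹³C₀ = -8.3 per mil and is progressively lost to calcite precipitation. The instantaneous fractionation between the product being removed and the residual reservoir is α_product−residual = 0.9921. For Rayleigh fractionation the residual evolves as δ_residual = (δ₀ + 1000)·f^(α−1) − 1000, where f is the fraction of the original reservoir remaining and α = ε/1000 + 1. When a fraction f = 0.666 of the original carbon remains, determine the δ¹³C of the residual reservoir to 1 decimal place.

-5.1 per mil

Rayleigh residual: δ_res = (δ₀ + 1000)·f^(α−1) − 1000
α − 1 = -0.00790
f^(α−1) = 0.666^(-0.00790) = 1.003216
δ_res = (-8.3 + 1000) × 1.003216 − 1000 = 994.890 − 1000 = -5.11 per mil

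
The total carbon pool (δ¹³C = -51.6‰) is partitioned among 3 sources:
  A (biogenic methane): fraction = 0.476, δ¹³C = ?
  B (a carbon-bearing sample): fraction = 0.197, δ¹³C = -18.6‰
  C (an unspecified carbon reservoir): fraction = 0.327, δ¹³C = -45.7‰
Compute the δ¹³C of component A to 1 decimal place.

Isotope mass balance: δ_bulk = Σ fᵢ·δᵢ.
-51.6 = 0.476×δ_A + 0.197×(-18.6) + 0.327×(-45.7)
0.476·δ_A = -51.6 − (-18.608) = -32.992
δ_A = -32.992 / 0.476 = -69.31‰

-69.3‰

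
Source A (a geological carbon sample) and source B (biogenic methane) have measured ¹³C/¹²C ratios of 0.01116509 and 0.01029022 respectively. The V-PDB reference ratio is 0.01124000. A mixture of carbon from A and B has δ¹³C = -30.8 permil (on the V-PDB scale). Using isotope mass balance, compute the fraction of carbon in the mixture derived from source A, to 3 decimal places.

δ_A = (0.01116509/0.01124000 − 1)×1000 = (0.993335 − 1)×1000 = -6.665 permil
δ_B = (0.01029022/0.01124000 − 1)×1000 = (0.915500 − 1)×1000 = -84.500 permil
f_A = (δ_mix − δ_B)/(δ_A − δ_B) = (-30.8 − (-84.500))/(-6.665 − (-84.500))
f_A = 53.700 / 77.835 = 0.6899

0.690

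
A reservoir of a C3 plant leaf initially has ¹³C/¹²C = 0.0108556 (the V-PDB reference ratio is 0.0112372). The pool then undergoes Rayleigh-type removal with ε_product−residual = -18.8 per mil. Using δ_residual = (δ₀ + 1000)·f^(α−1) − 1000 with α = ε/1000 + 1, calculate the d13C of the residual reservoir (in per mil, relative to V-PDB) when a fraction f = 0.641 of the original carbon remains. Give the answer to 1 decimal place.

-25.8 per mil

δ₀ = (0.0108556/0.0112372 − 1)×1000 = (0.966041 − 1)×1000 = -33.959 per mil
α − 1 = ε/1000 = -0.0188
f^(α−1) = 0.641^(-0.0188) = 1.008396
δ_res = (-33.959 + 1000) × 1.008396 − 1000 = 974.152 − 1000 = -25.85 per mil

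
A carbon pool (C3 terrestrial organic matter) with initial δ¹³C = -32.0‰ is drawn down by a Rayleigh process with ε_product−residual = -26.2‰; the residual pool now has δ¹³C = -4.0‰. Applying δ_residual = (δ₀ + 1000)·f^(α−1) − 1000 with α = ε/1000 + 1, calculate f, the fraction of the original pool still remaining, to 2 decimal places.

0.34

α − 1 = ε/1000 = -0.0262
(δ_res + 1000)/(δ₀ + 1000) = (-4.0 + 1000)/(-32.0 + 1000) = 996.0/968.0 = 1.028926
f = 1.028926^(1/-0.0262) = exp(ln(1.028926)/-0.0262) = exp(0.02852/-0.0262)
f = exp(-1.0884) = 0.3368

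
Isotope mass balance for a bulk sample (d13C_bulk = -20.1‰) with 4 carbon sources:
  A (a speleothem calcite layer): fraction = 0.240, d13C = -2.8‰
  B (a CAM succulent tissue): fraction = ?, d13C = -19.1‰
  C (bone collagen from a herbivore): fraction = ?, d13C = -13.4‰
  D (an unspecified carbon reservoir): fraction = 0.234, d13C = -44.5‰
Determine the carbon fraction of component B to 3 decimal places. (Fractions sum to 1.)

0.345

Let f_B and f_C be the unknown fractions; fractions sum to 1 so f_B + f_C = 0.526.
Mass balance: Σ fᵢ·δᵢ = δ_bulk ⇒ f_B·(-19.1) + f_C·(-13.4) = -20.1 − (-11.085) = -9.015
Substitute f_C = 0.526 − f_B:
f_B·(-19.1 − -13.4) = -9.015 − 0.526×(-13.4) = -1.967
f_B = -1.967 / -5.7 = 0.3450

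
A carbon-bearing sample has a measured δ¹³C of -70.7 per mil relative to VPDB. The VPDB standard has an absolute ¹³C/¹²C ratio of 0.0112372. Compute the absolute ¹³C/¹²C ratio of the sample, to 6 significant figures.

R_sample = R_standard × (δ¹³C/1000 + 1)
R_sample = 0.0112372 × (-70.7/1000 + 1) = 0.0112372 × 0.929300
R_sample = 0.0104427

0.0104427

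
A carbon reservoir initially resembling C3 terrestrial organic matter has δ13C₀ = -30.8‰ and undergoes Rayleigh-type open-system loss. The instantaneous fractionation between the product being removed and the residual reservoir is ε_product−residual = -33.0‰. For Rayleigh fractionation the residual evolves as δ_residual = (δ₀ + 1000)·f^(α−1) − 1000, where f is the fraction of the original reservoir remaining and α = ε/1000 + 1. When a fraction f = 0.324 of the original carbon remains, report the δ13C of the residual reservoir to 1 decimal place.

Rayleigh residual: δ_res = (δ₀ + 1000)·f^(α−1) − 1000
α = ε/1000 + 1 = 0.96700, so α − 1 = -0.03300
f^(α−1) = 0.324^(-0.03300) = 1.037892
δ_res = (-30.8 + 1000) × 1.037892 − 1000 = 1005.925 − 1000 = 5.92‰

5.9‰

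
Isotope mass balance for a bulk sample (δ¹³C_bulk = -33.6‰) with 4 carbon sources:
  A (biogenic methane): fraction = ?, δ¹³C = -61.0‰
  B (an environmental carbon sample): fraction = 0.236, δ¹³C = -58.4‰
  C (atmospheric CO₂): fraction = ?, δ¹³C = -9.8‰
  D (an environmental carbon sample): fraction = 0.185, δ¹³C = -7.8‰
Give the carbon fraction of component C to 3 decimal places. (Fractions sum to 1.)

Let f_C and f_A be the unknown fractions; fractions sum to 1 so f_C + f_A = 0.579.
Mass balance: Σ fᵢ·δᵢ = δ_bulk ⇒ f_C·(-9.8) + f_A·(-61.0) = -33.6 − (-15.225) = -18.375
Substitute f_A = 0.579 − f_C:
f_C·(-9.8 − -61.0) = -18.375 − 0.579×(-61.0) = 16.944
f_C = 16.944 / 51.2 = 0.3309

0.331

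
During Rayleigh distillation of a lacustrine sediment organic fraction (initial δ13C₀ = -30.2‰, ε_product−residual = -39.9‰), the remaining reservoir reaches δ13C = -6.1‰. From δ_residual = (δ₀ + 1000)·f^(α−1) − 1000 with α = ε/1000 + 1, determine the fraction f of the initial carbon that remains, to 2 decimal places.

α − 1 = ε/1000 = -0.0399
(δ_res + 1000)/(δ₀ + 1000) = (-6.1 + 1000)/(-30.2 + 1000) = 993.9/969.8 = 1.024850
f = 1.024850^(1/-0.0399) = exp(ln(1.024850)/-0.0399) = exp(0.02455/-0.0399)
f = exp(-0.6152) = 0.5405

0.54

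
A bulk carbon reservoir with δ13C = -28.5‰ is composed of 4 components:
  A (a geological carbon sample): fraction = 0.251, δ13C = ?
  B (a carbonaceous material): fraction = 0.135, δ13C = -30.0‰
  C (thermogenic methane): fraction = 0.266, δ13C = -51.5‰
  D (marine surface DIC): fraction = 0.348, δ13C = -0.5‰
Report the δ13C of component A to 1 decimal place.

-42.1‰

Isotope mass balance: δ_bulk = Σ fᵢ·δᵢ.
-28.5 = 0.251×δ_A + 0.135×(-30.0) + 0.266×(-51.5) + 0.348×(-0.5)
0.251·δ_A = -28.5 − (-17.923) = -10.577
δ_A = -10.577 / 0.251 = -42.14‰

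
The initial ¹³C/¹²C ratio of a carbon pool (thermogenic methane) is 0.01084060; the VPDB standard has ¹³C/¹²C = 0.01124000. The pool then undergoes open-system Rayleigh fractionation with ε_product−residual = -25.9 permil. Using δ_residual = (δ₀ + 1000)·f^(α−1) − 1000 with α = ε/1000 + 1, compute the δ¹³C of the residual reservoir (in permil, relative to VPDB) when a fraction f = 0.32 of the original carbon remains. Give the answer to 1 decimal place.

-6.6 permil

δ₀ = (0.01084060/0.01124000 − 1)×1000 = (0.964466 − 1)×1000 = -35.534 permil
α − 1 = ε/1000 = -0.0259
f^(α−1) = 0.32^(-0.0259) = 1.029951
δ_res = (-35.534 + 1000) × 1.029951 − 1000 = 993.353 − 1000 = -6.65 permil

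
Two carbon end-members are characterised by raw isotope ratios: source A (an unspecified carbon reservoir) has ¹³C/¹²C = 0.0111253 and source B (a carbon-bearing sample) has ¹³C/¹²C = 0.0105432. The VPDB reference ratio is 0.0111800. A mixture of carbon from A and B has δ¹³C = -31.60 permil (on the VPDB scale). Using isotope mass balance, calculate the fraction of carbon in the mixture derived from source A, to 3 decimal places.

δ_A = (0.0111253/0.0111800 − 1)×1000 = (0.995107 − 1)×1000 = -4.893 permil
δ_B = (0.0105432/0.0111800 − 1)×1000 = (0.943041 − 1)×1000 = -56.959 permil
f_A = (δ_mix − δ_B)/(δ_A − δ_B) = (-31.60 − (-56.959))/(-4.893 − (-56.959))
f_A = 25.359 / 52.066 = 0.4871

0.487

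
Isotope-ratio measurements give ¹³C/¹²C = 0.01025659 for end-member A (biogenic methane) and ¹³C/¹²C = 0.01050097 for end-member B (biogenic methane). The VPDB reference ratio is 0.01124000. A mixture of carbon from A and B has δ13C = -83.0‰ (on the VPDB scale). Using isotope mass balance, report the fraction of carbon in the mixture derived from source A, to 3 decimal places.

0.793

δ_A = (0.01025659/0.01124000 − 1)×1000 = (0.912508 − 1)×1000 = -87.492‰
δ_B = (0.01050097/0.01124000 − 1)×1000 = (0.934250 − 1)×1000 = -65.750‰
f_A = (δ_mix − δ_B)/(δ_A − δ_B) = (-83.0 − (-65.750))/(-87.492 − (-65.750))
f_A = -17.250 / -21.742 = 0.7934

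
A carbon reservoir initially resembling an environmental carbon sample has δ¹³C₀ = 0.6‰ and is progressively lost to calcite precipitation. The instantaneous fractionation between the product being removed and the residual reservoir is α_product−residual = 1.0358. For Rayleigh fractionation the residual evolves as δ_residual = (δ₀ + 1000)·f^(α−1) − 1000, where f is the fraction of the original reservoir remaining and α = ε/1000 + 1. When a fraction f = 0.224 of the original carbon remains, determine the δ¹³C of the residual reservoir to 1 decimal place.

-51.6‰

Rayleigh residual: δ_res = (δ₀ + 1000)·f^(α−1) − 1000
α − 1 = 0.03580
f^(α−1) = 0.224^(0.03580) = 0.947848
δ_res = (0.6 + 1000) × 0.947848 − 1000 = 948.417 − 1000 = -51.58‰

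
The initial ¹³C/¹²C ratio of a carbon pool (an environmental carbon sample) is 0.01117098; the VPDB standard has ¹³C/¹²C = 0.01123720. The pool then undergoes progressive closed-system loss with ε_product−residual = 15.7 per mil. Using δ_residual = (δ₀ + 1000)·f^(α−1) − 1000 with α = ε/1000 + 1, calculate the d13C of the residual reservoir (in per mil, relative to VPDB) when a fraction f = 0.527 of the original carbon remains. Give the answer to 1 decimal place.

δ₀ = (0.01117098/0.01123720 − 1)×1000 = (0.994107 − 1)×1000 = -5.893 per mil
α − 1 = ε/1000 = 0.0157
f^(α−1) = 0.527^(0.0157) = 0.989994
δ_res = (-5.893 + 1000) × 0.989994 − 1000 = 984.160 − 1000 = -15.84 per mil

-15.8 per mil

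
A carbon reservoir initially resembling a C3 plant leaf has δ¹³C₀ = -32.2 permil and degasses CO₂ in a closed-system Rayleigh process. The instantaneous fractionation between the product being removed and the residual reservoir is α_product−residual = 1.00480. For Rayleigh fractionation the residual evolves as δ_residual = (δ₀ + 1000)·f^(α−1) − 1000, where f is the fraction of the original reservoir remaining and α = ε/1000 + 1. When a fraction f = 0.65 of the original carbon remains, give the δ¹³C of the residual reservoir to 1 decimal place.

-34.2 permil

Rayleigh residual: δ_res = (δ₀ + 1000)·f^(α−1) − 1000
α − 1 = 0.00480
f^(α−1) = 0.65^(0.00480) = 0.997934
δ_res = (-32.2 + 1000) × 0.997934 − 1000 = 965.801 − 1000 = -34.20 permil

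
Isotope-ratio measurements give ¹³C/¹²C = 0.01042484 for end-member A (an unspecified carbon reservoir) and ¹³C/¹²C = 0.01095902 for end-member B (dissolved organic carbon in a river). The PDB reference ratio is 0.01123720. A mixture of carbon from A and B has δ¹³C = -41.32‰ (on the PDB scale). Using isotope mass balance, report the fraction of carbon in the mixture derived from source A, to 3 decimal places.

0.348

δ_A = (0.01042484/0.01123720 − 1)×1000 = (0.927708 − 1)×1000 = -72.292‰
δ_B = (0.01095902/0.01123720 − 1)×1000 = (0.975245 − 1)×1000 = -24.755‰
f_A = (δ_mix − δ_B)/(δ_A − δ_B) = (-41.32 − (-24.755))/(-72.292 − (-24.755))
f_A = -16.565 / -47.537 = 0.3485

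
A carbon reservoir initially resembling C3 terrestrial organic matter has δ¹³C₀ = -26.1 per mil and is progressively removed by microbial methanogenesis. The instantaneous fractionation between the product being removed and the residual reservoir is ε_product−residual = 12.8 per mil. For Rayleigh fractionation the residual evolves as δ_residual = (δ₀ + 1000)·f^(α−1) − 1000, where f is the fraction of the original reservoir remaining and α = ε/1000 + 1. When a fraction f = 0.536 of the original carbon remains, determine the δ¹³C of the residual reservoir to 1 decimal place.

Rayleigh residual: δ_res = (δ₀ + 1000)·f^(α−1) − 1000
α = ε/1000 + 1 = 1.01280, so α − 1 = 0.01280
f^(α−1) = 0.536^(0.01280) = 0.992049
δ_res = (-26.1 + 1000) × 0.992049 − 1000 = 966.157 − 1000 = -33.84 per mil

-33.8 per mil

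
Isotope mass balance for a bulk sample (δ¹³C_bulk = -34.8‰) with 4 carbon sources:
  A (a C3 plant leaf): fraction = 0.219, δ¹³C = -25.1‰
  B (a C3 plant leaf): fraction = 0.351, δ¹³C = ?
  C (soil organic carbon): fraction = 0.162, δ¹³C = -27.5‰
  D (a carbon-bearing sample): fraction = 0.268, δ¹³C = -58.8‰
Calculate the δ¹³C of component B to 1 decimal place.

Isotope mass balance: δ_bulk = Σ fᵢ·δᵢ.
-34.8 = 0.219×(-25.1) + 0.351×δ_B + 0.162×(-27.5) + 0.268×(-58.8)
0.351·δ_B = -34.8 − (-25.710) = -9.090
δ_B = -9.090 / 0.351 = -25.90‰

-25.9‰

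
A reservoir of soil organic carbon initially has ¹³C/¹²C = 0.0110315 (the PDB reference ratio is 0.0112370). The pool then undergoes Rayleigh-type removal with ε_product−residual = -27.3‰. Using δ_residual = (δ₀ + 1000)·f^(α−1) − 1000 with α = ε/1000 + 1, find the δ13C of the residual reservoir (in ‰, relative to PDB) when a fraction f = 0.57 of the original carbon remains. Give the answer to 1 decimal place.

-3.1‰

δ₀ = (0.0110315/0.0112370 − 1)×1000 = (0.981712 − 1)×1000 = -18.288‰
α − 1 = ε/1000 = -0.0273
f^(α−1) = 0.57^(-0.0273) = 1.015464
δ_res = (-18.288 + 1000) × 1.015464 − 1000 = 996.894 − 1000 = -3.11‰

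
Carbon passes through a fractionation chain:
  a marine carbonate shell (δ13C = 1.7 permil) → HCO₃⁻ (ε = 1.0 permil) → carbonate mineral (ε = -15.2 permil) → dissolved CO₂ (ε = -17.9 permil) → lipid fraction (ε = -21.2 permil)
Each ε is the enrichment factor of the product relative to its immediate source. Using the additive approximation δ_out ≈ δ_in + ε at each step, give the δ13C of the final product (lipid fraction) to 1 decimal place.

-51.6 permil

step 1: δ ≈ 1.7 + (1.0) = 2.7 permil
step 2: δ ≈ 2.7 + (-15.2) = -12.5 permil
step 3: δ ≈ -12.5 + (-17.9) = -30.4 permil
step 4: δ ≈ -30.4 + (-21.2) = -51.6 permil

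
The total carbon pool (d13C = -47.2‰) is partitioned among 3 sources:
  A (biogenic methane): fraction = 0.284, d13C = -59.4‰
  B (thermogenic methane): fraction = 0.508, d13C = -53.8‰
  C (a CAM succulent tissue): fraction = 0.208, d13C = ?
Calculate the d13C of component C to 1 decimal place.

Isotope mass balance: δ_bulk = Σ fᵢ·δᵢ.
-47.2 = 0.284×(-59.4) + 0.508×(-53.8) + 0.208×δ_C
0.208·δ_C = -47.2 − (-44.200) = -3.000
δ_C = -3.000 / 0.208 = -14.42‰

-14.4‰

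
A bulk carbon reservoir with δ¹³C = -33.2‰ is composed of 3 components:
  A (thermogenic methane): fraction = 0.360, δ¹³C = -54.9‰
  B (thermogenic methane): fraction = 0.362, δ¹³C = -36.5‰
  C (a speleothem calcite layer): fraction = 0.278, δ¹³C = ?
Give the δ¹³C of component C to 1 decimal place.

-0.8‰

Isotope mass balance: δ_bulk = Σ fᵢ·δᵢ.
-33.2 = 0.360×(-54.9) + 0.362×(-36.5) + 0.278×δ_C
0.278·δ_C = -33.2 − (-32.977) = -0.223
δ_C = -0.223 / 0.278 = -0.80‰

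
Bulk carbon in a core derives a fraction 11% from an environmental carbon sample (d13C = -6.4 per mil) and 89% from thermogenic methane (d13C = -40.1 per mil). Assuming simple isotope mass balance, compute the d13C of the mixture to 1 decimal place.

-36.4 per mil

δ_mix = f_A·δ_A + f_B·δ_B
δ_mix = 0.11 × (-6.4) + 0.89 × (-40.1)
δ_mix = -0.70 + -35.69 = -36.39 per mil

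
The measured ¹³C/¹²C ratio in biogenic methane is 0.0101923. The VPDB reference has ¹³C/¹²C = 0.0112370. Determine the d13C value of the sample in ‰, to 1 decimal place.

-93.0‰

d13C = (R_sample / R_standard − 1) × 1000
R_sample / R_standard = 0.0101923 / 0.0112370 = 0.907030
d13C = (0.907030 − 1) × 1000 = -92.97‰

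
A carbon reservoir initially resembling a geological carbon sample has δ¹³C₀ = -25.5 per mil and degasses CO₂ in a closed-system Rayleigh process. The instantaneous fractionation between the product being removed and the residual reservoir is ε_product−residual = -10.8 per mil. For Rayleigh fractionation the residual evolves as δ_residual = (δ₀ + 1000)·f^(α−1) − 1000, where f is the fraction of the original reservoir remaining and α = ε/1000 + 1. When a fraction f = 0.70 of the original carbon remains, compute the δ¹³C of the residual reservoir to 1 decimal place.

Rayleigh residual: δ_res = (δ₀ + 1000)·f^(α−1) − 1000
α = ε/1000 + 1 = 0.98920, so α − 1 = -0.01080
f^(α−1) = 0.70^(-0.01080) = 1.003860
δ_res = (-25.5 + 1000) × 1.003860 − 1000 = 978.261 − 1000 = -21.74 per mil

-21.7 per mil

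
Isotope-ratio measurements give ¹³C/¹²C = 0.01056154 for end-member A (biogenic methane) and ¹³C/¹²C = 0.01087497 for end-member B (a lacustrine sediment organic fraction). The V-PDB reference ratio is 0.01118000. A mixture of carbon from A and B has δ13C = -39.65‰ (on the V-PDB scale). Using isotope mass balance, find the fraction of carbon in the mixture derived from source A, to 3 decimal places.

δ_A = (0.01056154/0.01118000 − 1)×1000 = (0.944682 − 1)×1000 = -55.318‰
δ_B = (0.01087497/0.01118000 − 1)×1000 = (0.972716 − 1)×1000 = -27.284‰
f_A = (δ_mix − δ_B)/(δ_A − δ_B) = (-39.65 − (-27.284))/(-55.318 − (-27.284))
f_A = -12.366 / -28.035 = 0.4411

0.441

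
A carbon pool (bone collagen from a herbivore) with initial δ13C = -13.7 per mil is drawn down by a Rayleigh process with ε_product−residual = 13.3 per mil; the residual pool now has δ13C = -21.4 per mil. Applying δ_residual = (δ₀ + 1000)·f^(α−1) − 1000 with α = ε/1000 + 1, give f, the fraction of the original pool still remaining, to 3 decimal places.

α − 1 = ε/1000 = 0.0133
(δ_res + 1000)/(δ₀ + 1000) = (-21.4 + 1000)/(-13.7 + 1000) = 978.6/986.3 = 0.992193
f = 0.992193^(1/0.0133) = exp(ln(0.992193)/0.0133) = exp(-0.00784/0.0133)
f = exp(-0.5893) = 0.5547

0.555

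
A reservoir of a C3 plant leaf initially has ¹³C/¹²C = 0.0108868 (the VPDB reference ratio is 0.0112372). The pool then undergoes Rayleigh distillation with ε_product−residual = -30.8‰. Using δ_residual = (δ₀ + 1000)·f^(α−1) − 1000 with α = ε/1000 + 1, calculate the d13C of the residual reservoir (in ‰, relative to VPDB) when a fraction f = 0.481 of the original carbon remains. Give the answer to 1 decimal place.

δ₀ = (0.0108868/0.0112372 − 1)×1000 = (0.968818 − 1)×1000 = -31.182‰
α − 1 = ε/1000 = -0.0308
f^(α−1) = 0.481^(-0.0308) = 1.022798
δ_res = (-31.182 + 1000) × 1.022798 − 1000 = 990.905 − 1000 = -9.09‰

-9.1‰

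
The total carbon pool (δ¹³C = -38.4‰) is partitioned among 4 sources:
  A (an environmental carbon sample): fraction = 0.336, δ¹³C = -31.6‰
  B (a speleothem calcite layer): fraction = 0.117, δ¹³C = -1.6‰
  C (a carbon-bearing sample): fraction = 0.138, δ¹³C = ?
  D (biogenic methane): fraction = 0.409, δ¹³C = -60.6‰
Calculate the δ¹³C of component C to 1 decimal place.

-20.4‰

Isotope mass balance: δ_bulk = Σ fᵢ·δᵢ.
-38.4 = 0.336×(-31.6) + 0.117×(-1.6) + 0.138×δ_C + 0.409×(-60.6)
0.138·δ_C = -38.4 − (-35.590) = -2.810
δ_C = -2.810 / 0.138 = -20.36‰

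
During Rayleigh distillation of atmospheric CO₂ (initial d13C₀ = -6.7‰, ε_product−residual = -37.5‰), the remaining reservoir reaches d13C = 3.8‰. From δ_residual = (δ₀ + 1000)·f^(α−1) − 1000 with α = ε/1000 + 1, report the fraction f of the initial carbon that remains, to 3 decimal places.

α − 1 = ε/1000 = -0.0375
(δ_res + 1000)/(δ₀ + 1000) = (3.8 + 1000)/(-6.7 + 1000) = 1003.8/993.3 = 1.010571
f = 1.010571^(1/-0.0375) = exp(ln(1.010571)/-0.0375) = exp(0.01052/-0.0375)
f = exp(-0.2804) = 0.7555

0.755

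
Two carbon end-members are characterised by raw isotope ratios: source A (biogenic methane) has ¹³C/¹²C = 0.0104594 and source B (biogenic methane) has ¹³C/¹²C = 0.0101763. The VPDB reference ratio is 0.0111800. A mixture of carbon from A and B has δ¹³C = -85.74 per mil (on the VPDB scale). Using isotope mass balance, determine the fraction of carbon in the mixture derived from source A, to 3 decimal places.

0.159

δ_A = (0.0104594/0.0111800 − 1)×1000 = (0.935546 − 1)×1000 = -64.454 per mil
δ_B = (0.0101763/0.0111800 − 1)×1000 = (0.910224 − 1)×1000 = -89.776 per mil
f_A = (δ_mix − δ_B)/(δ_A − δ_B) = (-85.74 − (-89.776))/(-64.454 − (-89.776))
f_A = 4.036 / 25.322 = 0.1594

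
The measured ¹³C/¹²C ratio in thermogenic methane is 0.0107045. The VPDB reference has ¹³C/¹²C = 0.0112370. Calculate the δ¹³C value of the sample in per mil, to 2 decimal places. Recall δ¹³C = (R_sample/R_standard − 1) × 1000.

δ¹³C = (R_sample / R_standard − 1) × 1000
R_sample / R_standard = 0.0107045 / 0.0112370 = 0.952612
δ¹³C = (0.952612 − 1) × 1000 = -47.388 per mil

-47.39 per mil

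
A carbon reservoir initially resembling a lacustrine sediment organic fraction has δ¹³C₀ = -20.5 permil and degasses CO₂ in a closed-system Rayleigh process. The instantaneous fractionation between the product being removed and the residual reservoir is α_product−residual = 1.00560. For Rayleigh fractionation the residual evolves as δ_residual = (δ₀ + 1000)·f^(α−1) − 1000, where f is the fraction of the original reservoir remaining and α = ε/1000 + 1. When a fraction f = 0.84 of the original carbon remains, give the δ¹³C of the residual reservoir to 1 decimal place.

Rayleigh residual: δ_res = (δ₀ + 1000)·f^(α−1) − 1000
α − 1 = 0.00560
f^(α−1) = 0.84^(0.00560) = 0.999024
δ_res = (-20.5 + 1000) × 0.999024 − 1000 = 978.544 − 1000 = -21.46 permil

-21.5 permil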